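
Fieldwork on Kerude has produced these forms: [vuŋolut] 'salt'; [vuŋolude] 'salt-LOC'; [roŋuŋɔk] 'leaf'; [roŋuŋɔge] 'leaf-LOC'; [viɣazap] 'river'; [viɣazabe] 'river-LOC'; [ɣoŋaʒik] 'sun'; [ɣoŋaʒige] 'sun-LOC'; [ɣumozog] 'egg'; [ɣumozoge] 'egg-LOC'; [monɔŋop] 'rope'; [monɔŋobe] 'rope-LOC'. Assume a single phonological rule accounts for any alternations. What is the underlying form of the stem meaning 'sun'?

/ɣoŋaʒik/

The root 'sun' surfaces as [ɣoŋaʒik] and [ɣoŋaʒige], with a stem-final [k] ~ [g] alternation.
If /g/ were underlying and a rule turned it into [k] in isolation, 'egg' would also alternate; but it has [g] in both [ɣumozog] and [ɣumozoge].
Therefore /k/ is basic and [g] is derived by intervocalic voicing (voiceless stops become voiced between vowels).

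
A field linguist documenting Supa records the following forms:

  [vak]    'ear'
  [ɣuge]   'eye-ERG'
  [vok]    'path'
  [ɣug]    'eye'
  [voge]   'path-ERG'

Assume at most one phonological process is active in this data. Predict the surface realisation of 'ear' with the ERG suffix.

In [voge] and [vok] the final segment of 'path' alternates: [g] ~ [k].
The stem 'eye' ([ɣuge], [ɣug]) shows [g] unchanged in both environments, so [g] cannot be basic with [k] derived in isolation.
Therefore /k/ is basic and [g] is derived by intervocalic voicing (voiceless stops become voiced between vowels).
From [vak] the stem 'ear' is /vak/; between vowels this yields [vage].

[vage]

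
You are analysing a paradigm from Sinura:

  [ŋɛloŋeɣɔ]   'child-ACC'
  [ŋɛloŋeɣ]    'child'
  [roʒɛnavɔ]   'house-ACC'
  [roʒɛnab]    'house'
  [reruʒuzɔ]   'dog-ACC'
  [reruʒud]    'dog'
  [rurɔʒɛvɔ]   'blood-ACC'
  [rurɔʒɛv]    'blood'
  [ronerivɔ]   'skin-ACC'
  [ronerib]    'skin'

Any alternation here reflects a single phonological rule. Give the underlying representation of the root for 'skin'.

/ronerib/

'skin' shows [v] ~ [b] at the end of the stem ([ronerivɔ] vs [ronerib]).
The stem 'blood' ([rurɔʒɛvɔ], [rurɔʒɛv]) shows [v] unchanged in both environments, so [v] cannot be basic with [b] derived in isolation.
The alternation reflects intervocalic spirantization: voiced stops become fricatives between vowels. /b/ is underlying.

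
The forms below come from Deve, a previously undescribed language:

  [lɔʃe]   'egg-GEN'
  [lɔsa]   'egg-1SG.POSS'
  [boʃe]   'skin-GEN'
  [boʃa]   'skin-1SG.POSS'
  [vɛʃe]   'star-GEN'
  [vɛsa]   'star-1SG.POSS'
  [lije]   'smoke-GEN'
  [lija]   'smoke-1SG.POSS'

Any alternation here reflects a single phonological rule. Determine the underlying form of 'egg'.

The stem for 'egg' ends in [ʃ] in [lɔʃe] but [s] in [lɔsa].
If /ʃ/ were underlying and a rule turned it into [s] before the 1SG.POSS suffix, 'skin' would also alternate; but it has [ʃ] in both [boʃe] and [boʃa].
The underlying segment must be /s/; /s/ becomes palato-alveolar [ʃ] before a front vowel, yielding [ʃ] there.
So 'egg' = /lɔs/.

/lɔs/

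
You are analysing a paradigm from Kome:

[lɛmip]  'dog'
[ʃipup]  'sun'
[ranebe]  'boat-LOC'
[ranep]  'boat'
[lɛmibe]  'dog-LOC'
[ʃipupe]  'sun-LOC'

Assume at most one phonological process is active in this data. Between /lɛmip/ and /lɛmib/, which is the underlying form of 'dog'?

'dog' shows [p] ~ [b] at the end of the stem ([lɛmip] vs [lɛmibe]).
But 'sun' keeps [p] in both environments ([ʃipup], [ʃipupe]), so there is no rule changing /p/ to [b] before the LOC suffix.
The alternation reflects word-final obstruent devoicing: voiced obstruents become voiceless word-finally. /b/ is underlying.

/lɛmib/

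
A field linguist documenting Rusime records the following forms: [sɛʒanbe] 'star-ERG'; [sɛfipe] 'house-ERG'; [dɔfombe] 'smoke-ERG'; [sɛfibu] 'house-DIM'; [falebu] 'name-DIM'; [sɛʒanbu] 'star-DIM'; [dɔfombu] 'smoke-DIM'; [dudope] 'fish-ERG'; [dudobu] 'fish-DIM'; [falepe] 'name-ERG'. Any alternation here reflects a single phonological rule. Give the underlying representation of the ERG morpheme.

/-pe/

The ERG suffix surfaces as [-be] and [-pe], depending on the final segment of the stem.
The DIM suffix, which begins with [b], is invariant after every stem; so [b] is not altered by any rule here.
So the underlying form is /-pe/, and voiceless stops become voiced after a nasal.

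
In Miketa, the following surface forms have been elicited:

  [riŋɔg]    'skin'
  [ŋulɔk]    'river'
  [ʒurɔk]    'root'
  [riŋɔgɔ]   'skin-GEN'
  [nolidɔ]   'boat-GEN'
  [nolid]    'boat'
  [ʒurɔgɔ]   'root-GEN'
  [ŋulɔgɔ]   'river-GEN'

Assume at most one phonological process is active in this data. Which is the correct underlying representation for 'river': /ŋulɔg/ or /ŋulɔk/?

In [ŋulɔgɔ] and [ŋulɔk] the final segment of 'river' alternates: [g] ~ [k].
If /g/ were underlying and a rule turned it into [k] in isolation, 'skin' would also alternate; but it has [g] in both [riŋɔgɔ] and [riŋɔg].
So /k/ is underlying, and a rule of intervocalic voicing — voiceless stops become voiced between vowels — gives [g].

/ŋulɔk/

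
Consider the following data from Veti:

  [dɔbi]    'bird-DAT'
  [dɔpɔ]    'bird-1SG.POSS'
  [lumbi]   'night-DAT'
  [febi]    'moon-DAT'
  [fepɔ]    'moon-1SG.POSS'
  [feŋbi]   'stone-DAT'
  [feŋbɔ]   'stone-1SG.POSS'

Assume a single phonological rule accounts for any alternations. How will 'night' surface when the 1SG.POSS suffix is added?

[lumbɔ]

The 1SG.POSS morpheme has two allomorphs, [-bɔ] and [-pɔ].
By contrast the DAT suffix keeps its initial [b] throughout — that segment must be underlying.
So the underlying form is /-pɔ/, and voiceless stops become voiced after a nasal.
After 'night', which ends in a nasal, the suffix surfaces as [-bɔ], giving [lumbɔ].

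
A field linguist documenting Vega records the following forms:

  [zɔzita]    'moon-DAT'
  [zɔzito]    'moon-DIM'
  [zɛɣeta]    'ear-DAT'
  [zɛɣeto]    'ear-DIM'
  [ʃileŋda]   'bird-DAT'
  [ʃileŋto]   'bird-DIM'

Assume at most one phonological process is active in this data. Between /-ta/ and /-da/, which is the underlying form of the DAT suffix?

The DAT suffix surfaces as [-da] and [-ta], depending on the final segment of the stem.
By contrast the DIM suffix keeps its initial [t] throughout — that segment must be underlying.
So the underlying form is /-da/, and voiced stops become voiceless after a vowel.

/-da/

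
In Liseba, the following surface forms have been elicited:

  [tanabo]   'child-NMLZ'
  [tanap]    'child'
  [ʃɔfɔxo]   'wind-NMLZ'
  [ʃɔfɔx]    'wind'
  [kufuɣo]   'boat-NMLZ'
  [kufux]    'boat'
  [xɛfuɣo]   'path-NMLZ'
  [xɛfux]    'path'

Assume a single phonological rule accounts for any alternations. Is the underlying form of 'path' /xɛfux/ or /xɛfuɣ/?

/xɛfuɣ/

'path' shows [ɣ] ~ [x] at the end of the stem ([xɛfuɣo] vs [xɛfux]).
The stem 'wind' ([ʃɔfɔxo], [ʃɔfɔx]) shows [x] unchanged in both environments, so [x] cannot be basic with [ɣ] derived before the NMLZ suffix.
The alternation reflects word-final obstruent devoicing: voiced obstruents become voiceless word-finally. /ɣ/ is underlying.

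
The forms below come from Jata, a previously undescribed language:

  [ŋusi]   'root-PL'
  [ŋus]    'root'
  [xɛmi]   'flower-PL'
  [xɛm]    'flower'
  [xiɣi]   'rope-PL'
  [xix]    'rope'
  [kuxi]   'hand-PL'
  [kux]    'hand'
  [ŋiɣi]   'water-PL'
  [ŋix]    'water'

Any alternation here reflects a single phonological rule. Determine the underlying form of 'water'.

The root 'water' surfaces as [ŋiɣi] and [ŋix], with a stem-final [ɣ] ~ [x] alternation.
Compare 'hand', with invariant [x] in [kuxi] and [kux]: an analysis with underlying /x/ and a rule producing [ɣ] before the PL suffix would wrongly predict alternation here too.
So /ɣ/ is underlying, and a rule of word-final obstruent devoicing — voiced obstruents become voiceless word-finally — gives [x].

/ŋiɣ/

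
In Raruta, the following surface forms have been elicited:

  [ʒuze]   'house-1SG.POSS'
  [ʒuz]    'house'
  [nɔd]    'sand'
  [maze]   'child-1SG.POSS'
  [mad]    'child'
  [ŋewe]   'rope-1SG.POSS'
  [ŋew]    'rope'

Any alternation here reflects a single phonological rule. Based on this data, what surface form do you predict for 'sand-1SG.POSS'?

The stem for 'child' ends in [z] in [maze] but [d] in [mad].
The stem 'house' ([ʒuze], [ʒuz]) shows [z] unchanged in both environments, so [z] cannot be basic with [d] derived in isolation.
So /d/ is underlying, and a rule of intervocalic spirantization — voiced stops become fricatives between vowels — gives [z].
The one attested form of 'sand', [nɔd], shows underlying /nɔd/. Applying the same rule between vowels gives [nɔze].

[nɔze]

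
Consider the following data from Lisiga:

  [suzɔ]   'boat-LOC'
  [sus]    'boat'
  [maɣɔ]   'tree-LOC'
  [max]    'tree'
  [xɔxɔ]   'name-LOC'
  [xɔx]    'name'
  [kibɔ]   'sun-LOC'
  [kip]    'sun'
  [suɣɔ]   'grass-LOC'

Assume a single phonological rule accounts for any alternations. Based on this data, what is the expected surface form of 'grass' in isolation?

In [maɣɔ] and [max] the final segment of 'tree' alternates: [ɣ] ~ [x].
But 'name' keeps [x] in both environments ([xɔxɔ], [xɔx]), so there is no rule changing /x/ to [ɣ] before the LOC suffix.
The underlying segment must be /ɣ/; voiced obstruents become voiceless word-finally, yielding [x] there.
The one attested form of 'grass', [suɣɔ], shows underlying /suɣ/. Applying the same rule word-finally gives [sux].

[sux]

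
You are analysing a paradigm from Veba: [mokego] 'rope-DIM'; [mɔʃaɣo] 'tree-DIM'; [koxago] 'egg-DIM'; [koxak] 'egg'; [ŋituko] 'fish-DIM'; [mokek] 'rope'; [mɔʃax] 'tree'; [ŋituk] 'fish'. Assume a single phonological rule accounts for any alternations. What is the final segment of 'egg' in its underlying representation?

'egg' shows [k] ~ [g] at the end of the stem ([koxak] vs [koxago]).
The stem 'fish' ([ŋituk], [ŋituko]) shows [k] unchanged in both environments, so [k] cannot be basic with [g] derived before the DIM suffix.
Therefore /g/ is basic and [k] is derived by word-final obstruent devoicing (voiced obstruents become voiceless word-finally).

/g/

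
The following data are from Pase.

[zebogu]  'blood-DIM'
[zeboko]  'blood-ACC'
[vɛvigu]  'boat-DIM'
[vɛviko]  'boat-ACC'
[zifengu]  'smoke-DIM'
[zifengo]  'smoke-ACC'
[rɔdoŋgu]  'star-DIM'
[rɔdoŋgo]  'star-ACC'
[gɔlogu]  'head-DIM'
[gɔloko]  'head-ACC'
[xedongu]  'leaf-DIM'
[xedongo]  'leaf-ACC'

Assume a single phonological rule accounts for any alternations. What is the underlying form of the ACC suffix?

/-ko/

The ACC suffix surfaces as [-go] and [-ko], depending on the final segment of the stem.
By contrast the DIM suffix keeps its initial [g] throughout — that segment must be underlying.
The ACC suffix is therefore /-ko/ underlyingly, with post-nasal voicing: voiceless stops become voiced after a nasal.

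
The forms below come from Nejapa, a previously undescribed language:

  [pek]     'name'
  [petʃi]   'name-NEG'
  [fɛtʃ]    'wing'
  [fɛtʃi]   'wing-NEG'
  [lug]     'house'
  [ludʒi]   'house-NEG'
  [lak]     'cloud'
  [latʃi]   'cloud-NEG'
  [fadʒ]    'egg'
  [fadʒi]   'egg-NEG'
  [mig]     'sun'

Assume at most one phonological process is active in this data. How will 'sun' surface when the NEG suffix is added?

The root 'house' surfaces as [lug] and [ludʒi], with a stem-final [g] ~ [dʒ] alternation.
The stem 'egg' ([fadʒ], [fadʒi]) shows [dʒ] unchanged in both environments, so [dʒ] cannot be basic with [g] derived in isolation.
So /g/ is underlying, and a rule of palatalization before a front vowel — /k/ and /g/ become palato-alveolar [tʃ] and [dʒ] before a front vowel — gives [dʒ].
From [mig] the stem 'sun' is /mig/; before a front vowel this yields [midʒi].

[midʒi]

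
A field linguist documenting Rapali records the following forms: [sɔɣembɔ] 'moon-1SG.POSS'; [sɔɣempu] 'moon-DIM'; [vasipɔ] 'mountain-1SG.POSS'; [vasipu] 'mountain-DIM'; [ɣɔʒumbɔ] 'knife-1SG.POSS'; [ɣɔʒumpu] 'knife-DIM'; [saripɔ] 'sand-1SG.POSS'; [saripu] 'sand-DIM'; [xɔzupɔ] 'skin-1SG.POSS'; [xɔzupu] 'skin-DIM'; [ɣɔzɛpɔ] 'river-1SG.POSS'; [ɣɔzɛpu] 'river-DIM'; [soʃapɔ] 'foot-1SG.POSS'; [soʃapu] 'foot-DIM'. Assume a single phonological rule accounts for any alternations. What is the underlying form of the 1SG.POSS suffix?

/-bɔ/

The 1SG.POSS morpheme has two allomorphs, [-bɔ] and [-pɔ].
By contrast the DIM suffix keeps its initial [p] throughout — that segment must be underlying.
So the underlying form is /-bɔ/, and voiced stops become voiceless after a vowel.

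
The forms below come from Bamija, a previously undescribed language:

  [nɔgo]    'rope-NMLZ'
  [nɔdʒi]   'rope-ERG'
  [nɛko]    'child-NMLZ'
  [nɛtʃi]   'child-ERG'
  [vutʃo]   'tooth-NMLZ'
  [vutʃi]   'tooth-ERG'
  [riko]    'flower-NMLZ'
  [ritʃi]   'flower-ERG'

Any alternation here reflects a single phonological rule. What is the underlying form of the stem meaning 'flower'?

'flower' shows [k] ~ [tʃ] at the end of the stem ([riko] vs [ritʃi]).
Compare 'tooth', with invariant [tʃ] in [vutʃo] and [vutʃi]: an analysis with underlying /tʃ/ and a rule producing [k] before the NMLZ suffix would wrongly predict alternation here too.
The underlying segment must be /k/; /k/ and /g/ become palato-alveolar [tʃ] and [dʒ] before a front vowel, yielding [tʃ] there.

/rik/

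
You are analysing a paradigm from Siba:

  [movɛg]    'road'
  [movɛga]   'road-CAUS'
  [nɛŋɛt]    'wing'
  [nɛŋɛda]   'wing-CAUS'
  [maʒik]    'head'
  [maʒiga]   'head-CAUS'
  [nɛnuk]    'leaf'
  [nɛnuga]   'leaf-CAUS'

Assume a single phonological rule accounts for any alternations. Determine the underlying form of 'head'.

/maʒik/

The stem for 'head' ends in [k] in [maʒik] but [g] in [maʒiga].
The stem 'road' ([movɛg], [movɛga]) shows [g] unchanged in both environments, so [g] cannot be basic with [k] derived in isolation.
Therefore /k/ is basic and [g] is derived by intervocalic voicing (voiceless stops become voiced between vowels).
The underlying form of 'head' is therefore /maʒik/.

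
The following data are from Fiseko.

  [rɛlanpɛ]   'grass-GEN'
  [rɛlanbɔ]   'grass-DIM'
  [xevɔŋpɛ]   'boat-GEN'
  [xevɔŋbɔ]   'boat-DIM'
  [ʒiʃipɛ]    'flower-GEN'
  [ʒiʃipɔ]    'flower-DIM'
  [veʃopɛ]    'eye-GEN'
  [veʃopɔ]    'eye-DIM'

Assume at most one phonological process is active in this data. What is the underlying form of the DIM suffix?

The DIM morpheme has two allomorphs, [-bɔ] and [-pɔ].
By contrast the GEN suffix keeps its initial [p] throughout — that segment must be underlying.
So the underlying form is /-bɔ/, and voiced stops become voiceless after a vowel.

/-bɔ/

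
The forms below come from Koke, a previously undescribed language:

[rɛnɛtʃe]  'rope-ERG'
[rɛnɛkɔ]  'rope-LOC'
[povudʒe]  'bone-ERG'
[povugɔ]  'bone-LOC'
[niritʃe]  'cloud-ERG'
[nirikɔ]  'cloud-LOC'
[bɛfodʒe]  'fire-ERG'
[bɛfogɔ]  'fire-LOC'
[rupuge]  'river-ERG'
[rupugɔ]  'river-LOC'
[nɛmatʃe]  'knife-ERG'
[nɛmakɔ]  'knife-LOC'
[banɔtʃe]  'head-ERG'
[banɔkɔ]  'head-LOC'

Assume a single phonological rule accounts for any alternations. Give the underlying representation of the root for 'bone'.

In [povudʒe] and [povugɔ] the final segment of 'bone' alternates: [dʒ] ~ [g].
Compare 'river', with invariant [g] in [rupuge] and [rupugɔ]: an analysis with underlying /g/ and a rule producing [dʒ] before the ERG suffix would wrongly predict alternation here too.
The underlying segment must be /dʒ/; palato-alveolar /tʃ/ and /dʒ/ become [k] and [g] when no front vowel follows, yielding [g] there.
So 'bone' = /povudʒ/.

/povudʒ/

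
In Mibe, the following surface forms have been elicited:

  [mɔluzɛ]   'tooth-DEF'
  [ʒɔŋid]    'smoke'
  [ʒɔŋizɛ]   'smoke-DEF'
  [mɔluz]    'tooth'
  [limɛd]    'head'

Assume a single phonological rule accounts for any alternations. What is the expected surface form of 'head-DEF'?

[limɛzɛ]

The stem for 'smoke' ends in [d] in [ʒɔŋid] but [z] in [ʒɔŋizɛ].
But 'tooth' keeps [z] in both environments ([mɔluz], [mɔluzɛ]), so there is no rule changing /z/ to [d] in isolation.
So /d/ is underlying, and a rule of intervocalic spirantization — voiced stops become fricatives between vowels — gives [z].
From [limɛd] the stem 'head' is /limɛd/; between vowels this yields [limɛzɛ].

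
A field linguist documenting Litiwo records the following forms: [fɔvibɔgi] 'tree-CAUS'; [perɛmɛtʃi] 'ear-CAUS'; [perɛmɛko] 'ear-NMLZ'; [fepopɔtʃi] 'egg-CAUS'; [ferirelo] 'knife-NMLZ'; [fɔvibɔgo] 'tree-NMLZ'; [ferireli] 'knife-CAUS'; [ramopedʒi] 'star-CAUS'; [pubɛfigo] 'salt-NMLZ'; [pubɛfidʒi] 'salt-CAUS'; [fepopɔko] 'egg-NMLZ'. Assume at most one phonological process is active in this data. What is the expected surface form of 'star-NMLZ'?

In [pubɛfidʒi] and [pubɛfigo] the final segment of 'salt' alternates: [dʒ] ~ [g].
The stem 'tree' ([fɔvibɔgi], [fɔvibɔgo]) shows [g] unchanged in both environments, so [g] cannot be basic with [dʒ] derived before the CAUS suffix.
The underlying segment must be /dʒ/; palato-alveolar /tʃ/ and /dʒ/ become [k] and [g] when no front vowel follows, yielding [g] there.
From [ramopedʒi] the stem 'star' is /ramopedʒ/; when no front vowel follows this yields [ramopego].

[ramopego]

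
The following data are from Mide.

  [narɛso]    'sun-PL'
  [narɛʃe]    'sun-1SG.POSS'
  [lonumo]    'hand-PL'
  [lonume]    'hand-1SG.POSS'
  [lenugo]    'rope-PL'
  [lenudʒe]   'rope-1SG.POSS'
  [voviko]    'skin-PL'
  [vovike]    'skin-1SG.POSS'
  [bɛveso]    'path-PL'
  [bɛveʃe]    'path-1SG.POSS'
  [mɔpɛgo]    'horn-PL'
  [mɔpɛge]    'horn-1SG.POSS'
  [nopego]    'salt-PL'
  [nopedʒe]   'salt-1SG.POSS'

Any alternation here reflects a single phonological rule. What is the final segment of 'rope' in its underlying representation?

The root 'rope' surfaces as [lenugo] and [lenudʒe], with a stem-final [g] ~ [dʒ] alternation.
The stem 'horn' ([mɔpɛgo], [mɔpɛge]) shows [g] unchanged in both environments, so [g] cannot be basic with [dʒ] derived before the 1SG.POSS suffix.
So /dʒ/ is underlying, and a rule of depalatalization — palato-alveolar /dʒ/ and /ʃ/ become [g] and [s] when no front vowel follows — gives [g].

/dʒ/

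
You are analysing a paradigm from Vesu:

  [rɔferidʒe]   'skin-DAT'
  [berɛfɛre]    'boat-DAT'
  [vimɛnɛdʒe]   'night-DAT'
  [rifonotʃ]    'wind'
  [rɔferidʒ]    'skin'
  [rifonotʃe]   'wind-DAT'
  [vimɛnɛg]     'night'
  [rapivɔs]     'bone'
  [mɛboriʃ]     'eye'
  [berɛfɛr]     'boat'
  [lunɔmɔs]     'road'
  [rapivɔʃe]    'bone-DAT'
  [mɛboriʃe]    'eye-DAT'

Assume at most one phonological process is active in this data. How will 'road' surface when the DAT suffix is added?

[lunɔmɔʃe]

'bone' shows [ʃ] ~ [s] at the end of the stem ([rapivɔʃe] vs [rapivɔs]).
The stem 'eye' ([mɛboriʃe], [mɛboriʃ]) shows [ʃ] unchanged in both environments, so [ʃ] cannot be basic with [s] derived in isolation.
Therefore /s/ is basic and [ʃ] is derived by palatalization before a front vowel (/g/ and /s/ become palato-alveolar [dʒ] and [ʃ] before a front vowel).
The one attested form of 'road', [lunɔmɔs], shows underlying /lunɔmɔs/. Applying the same rule before a front vowel gives [lunɔmɔʃe].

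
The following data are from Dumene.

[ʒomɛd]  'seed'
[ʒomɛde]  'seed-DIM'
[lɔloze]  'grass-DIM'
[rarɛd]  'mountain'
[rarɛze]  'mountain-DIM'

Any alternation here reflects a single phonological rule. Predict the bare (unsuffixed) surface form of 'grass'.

[lɔlod]

The root 'mountain' surfaces as [rarɛd] and [rarɛze], with a stem-final [d] ~ [z] alternation.
Compare 'seed', with invariant [d] in [ʒomɛd] and [ʒomɛde]: an analysis with underlying /d/ and a rule producing [z] before the DIM suffix would wrongly predict alternation here too.
So /z/ is underlying, and a rule of word-final hardening — voiced fricatives become stops word-finally — gives [d].
The one attested form of 'grass', [lɔloze], shows underlying /lɔloz/. Applying the same rule word-finally gives [lɔlod].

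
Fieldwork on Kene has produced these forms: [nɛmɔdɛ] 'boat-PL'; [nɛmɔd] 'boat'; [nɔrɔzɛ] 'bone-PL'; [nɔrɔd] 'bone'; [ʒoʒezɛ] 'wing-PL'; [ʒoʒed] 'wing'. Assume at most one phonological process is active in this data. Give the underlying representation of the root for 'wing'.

'wing' shows [z] ~ [d] at the end of the stem ([ʒoʒezɛ] vs [ʒoʒed]).
If /d/ were underlying and a rule turned it into [z] before the PL suffix, 'boat' would also alternate; but it has [d] in both [nɛmɔdɛ] and [nɛmɔd].
So /z/ is underlying, and a rule of word-final hardening — voiced fricatives become stops word-finally — gives [d].
The underlying form of 'wing' is therefore /ʒoʒez/.

/ʒoʒez/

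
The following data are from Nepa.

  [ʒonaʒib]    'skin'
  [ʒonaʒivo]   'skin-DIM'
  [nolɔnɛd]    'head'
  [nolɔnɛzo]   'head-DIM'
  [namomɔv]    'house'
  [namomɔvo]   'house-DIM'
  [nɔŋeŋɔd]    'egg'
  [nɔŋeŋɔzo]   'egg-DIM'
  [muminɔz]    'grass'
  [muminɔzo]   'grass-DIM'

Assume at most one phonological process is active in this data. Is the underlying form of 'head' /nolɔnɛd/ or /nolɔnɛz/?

'head' shows [d] ~ [z] at the end of the stem ([nolɔnɛd] vs [nolɔnɛzo]).
But 'grass' keeps [z] in both environments ([muminɔz], [muminɔzo]), so there is no rule changing /z/ to [d] in isolation.
Therefore /d/ is basic and [z] is derived by intervocalic spirantization (voiced stops become fricatives between vowels).

/nolɔnɛd/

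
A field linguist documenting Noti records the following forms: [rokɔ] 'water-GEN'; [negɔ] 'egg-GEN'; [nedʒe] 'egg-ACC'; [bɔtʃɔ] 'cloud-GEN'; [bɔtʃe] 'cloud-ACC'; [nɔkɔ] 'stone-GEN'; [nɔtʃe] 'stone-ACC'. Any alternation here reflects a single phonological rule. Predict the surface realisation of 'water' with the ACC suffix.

[rotʃe]

The stem for 'stone' ends in [k] in [nɔkɔ] but [tʃ] in [nɔtʃe].
Compare 'cloud', with invariant [tʃ] in [bɔtʃɔ] and [bɔtʃe]: an analysis with underlying /tʃ/ and a rule producing [k] before the GEN suffix would wrongly predict alternation here too.
Therefore /k/ is basic and [tʃ] is derived by palatalization before a front vowel (/k/ and /g/ become palato-alveolar [tʃ] and [dʒ] before a front vowel).
From [rokɔ] the stem 'water' is /rok/; before a front vowel this yields [rotʃe].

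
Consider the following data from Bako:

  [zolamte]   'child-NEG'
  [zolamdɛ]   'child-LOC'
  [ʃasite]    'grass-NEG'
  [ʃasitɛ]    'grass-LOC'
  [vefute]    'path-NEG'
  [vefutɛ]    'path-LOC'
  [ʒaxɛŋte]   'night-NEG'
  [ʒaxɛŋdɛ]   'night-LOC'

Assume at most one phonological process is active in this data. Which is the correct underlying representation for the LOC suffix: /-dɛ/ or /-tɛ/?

The LOC suffix surfaces as [-dɛ] and [-tɛ], depending on the final segment of the stem.
The NEG suffix, which begins with [t], is invariant after every stem; so [t] is not altered by any rule here.
So the underlying form is /-dɛ/, and voiced stops become voiceless after a vowel.

/-dɛ/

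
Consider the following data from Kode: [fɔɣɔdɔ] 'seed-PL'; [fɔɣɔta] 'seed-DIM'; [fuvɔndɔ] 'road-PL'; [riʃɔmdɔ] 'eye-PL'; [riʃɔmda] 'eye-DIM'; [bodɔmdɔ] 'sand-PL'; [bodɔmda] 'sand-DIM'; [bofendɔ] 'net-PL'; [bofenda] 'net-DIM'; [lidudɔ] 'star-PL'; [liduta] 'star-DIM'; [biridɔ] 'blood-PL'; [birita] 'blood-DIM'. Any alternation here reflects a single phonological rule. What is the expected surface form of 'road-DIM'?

[fuvɔnda]

The DIM suffix surfaces as [-da] and [-ta], depending on the final segment of the stem.
By contrast the PL suffix keeps its initial [d] throughout — that segment must be underlying.
The DIM suffix is therefore /-ta/ underlyingly, with post-nasal voicing: voiceless stops become voiced after a nasal.
After 'road', which ends in a nasal, the suffix surfaces as [-da], giving [fuvɔnda].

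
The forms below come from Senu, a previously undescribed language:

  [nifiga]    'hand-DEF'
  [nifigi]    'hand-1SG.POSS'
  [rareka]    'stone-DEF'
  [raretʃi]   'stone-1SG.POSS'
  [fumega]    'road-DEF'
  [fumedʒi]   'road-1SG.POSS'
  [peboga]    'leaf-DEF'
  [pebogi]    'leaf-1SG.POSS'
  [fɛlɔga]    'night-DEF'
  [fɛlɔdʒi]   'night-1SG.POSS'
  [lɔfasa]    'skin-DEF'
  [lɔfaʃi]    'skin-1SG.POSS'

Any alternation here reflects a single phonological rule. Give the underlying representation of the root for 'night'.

/fɛlɔdʒ/

'night' shows [g] ~ [dʒ] at the end of the stem ([fɛlɔga] vs [fɛlɔdʒi]).
The stem 'hand' ([nifiga], [nifigi]) shows [g] unchanged in both environments, so [g] cannot be basic with [dʒ] derived before the 1SG.POSS suffix.
So /dʒ/ is underlying, and a rule of depalatalization — palato-alveolar /tʃ/, /dʒ/ and /ʃ/ become [k], [g] and [s] when no front vowel follows — gives [g].
So 'night' = /fɛlɔdʒ/.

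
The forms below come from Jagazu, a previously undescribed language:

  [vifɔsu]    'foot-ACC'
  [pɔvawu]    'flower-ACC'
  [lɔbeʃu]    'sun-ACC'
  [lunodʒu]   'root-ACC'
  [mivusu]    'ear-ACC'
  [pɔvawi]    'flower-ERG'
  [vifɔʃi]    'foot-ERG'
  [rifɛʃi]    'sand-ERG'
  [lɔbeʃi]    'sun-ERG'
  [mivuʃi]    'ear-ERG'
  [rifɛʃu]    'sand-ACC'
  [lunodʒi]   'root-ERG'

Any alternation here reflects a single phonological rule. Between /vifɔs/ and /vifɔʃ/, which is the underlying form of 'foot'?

/vifɔs/

'foot' shows [ʃ] ~ [s] at the end of the stem ([vifɔʃi] vs [vifɔsu]).
But 'sand' keeps [ʃ] in both environments ([rifɛʃi], [rifɛʃu]), so there is no rule changing /ʃ/ to [s] before the ACC suffix.
So /s/ is underlying, and a rule of palatalization before a front vowel — /s/ becomes palato-alveolar [ʃ] before a front vowel — gives [ʃ].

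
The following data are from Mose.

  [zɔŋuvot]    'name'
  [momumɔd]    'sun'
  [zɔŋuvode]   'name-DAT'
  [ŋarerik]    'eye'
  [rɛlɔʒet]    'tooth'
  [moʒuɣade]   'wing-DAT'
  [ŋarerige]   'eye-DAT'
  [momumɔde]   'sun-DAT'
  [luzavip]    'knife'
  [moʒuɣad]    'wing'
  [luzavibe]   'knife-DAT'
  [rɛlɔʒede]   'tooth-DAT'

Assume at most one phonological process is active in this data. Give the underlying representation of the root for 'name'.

The root 'name' surfaces as [zɔŋuvode] and [zɔŋuvot], with a stem-final [d] ~ [t] alternation.
But 'sun' keeps [d] in both environments ([momumɔde], [momumɔd]), so there is no rule changing /d/ to [t] in isolation.
The underlying segment must be /t/; voiceless stops become voiced between vowels, yielding [d] there.

/zɔŋuvot/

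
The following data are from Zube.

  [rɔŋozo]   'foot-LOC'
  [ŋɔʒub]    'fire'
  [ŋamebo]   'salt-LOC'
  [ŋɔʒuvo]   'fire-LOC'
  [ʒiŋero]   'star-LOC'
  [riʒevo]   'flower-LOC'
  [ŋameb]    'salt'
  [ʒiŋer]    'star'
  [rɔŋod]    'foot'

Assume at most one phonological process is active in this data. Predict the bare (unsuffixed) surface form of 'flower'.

[riʒeb]

The root 'fire' surfaces as [ŋɔʒub] and [ŋɔʒuvo], with a stem-final [b] ~ [v] alternation.
But 'salt' keeps [b] in both environments ([ŋameb], [ŋamebo]), so there is no rule changing /b/ to [v] before the LOC suffix.
The alternation reflects word-final hardening: voiced fricatives become stops word-finally. /v/ is underlying.
The one attested form of 'flower', [riʒevo], shows underlying /riʒev/. Applying the same rule word-finally gives [riʒeb].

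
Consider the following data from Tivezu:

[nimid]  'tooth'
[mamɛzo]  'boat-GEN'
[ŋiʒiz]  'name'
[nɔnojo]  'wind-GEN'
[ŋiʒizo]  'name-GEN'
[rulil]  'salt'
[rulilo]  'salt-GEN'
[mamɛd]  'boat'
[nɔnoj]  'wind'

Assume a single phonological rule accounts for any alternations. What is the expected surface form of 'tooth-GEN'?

'boat' shows [d] ~ [z] at the end of the stem ([mamɛd] vs [mamɛzo]).
But 'name' keeps [z] in both environments ([ŋiʒiz], [ŋiʒizo]), so there is no rule changing /z/ to [d] in isolation.
Therefore /d/ is basic and [z] is derived by intervocalic spirantization (voiced stops become fricatives between vowels).
From [nimid] the stem 'tooth' is /nimid/; between vowels this yields [nimizo].

[nimizo]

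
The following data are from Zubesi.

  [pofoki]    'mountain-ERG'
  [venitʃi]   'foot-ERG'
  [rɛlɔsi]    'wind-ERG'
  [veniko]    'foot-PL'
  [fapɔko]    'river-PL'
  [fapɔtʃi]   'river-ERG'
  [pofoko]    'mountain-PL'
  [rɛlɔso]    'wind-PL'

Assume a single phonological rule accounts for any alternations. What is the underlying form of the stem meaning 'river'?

The stem for 'river' ends in [tʃ] in [fapɔtʃi] but [k] in [fapɔko].
But 'mountain' keeps [k] in both environments ([pofoki], [pofoko]), so there is no rule changing /k/ to [tʃ] before the ERG suffix.
The alternation reflects depalatalization: palato-alveolar /tʃ/ becomes [k] when no front vowel follows. /tʃ/ is underlying.

/fapɔtʃ/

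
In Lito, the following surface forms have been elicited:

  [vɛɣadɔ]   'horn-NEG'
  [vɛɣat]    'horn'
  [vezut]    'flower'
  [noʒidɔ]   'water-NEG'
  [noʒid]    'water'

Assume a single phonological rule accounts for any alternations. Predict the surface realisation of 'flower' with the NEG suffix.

The stem for 'horn' ends in [d] in [vɛɣadɔ] but [t] in [vɛɣat].
The stem 'water' ([noʒidɔ], [noʒid]) shows [d] unchanged in both environments, so [d] cannot be basic with [t] derived in isolation.
Therefore /t/ is basic and [d] is derived by intervocalic voicing (voiceless stops become voiced between vowels).
From [vezut] the stem 'flower' is /vezut/; between vowels this yields [vezudɔ].

[vezudɔ]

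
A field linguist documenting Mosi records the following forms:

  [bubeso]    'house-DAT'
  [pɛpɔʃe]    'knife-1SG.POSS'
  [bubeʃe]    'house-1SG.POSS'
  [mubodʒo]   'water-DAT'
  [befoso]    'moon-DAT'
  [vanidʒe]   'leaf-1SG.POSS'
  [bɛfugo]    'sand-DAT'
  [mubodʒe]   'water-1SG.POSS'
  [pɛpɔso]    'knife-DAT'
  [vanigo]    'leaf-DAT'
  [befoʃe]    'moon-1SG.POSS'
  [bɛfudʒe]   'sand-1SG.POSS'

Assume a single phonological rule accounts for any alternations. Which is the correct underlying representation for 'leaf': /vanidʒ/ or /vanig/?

/vanig/

The root 'leaf' surfaces as [vanidʒe] and [vanigo], with a stem-final [dʒ] ~ [g] alternation.
Compare 'water', with invariant [dʒ] in [mubodʒe] and [mubodʒo]: an analysis with underlying /dʒ/ and a rule producing [g] before the DAT suffix would wrongly predict alternation here too.
So /g/ is underlying, and a rule of palatalization before a front vowel — /g/ and /s/ become palato-alveolar [dʒ] and [ʃ] before a front vowel — gives [dʒ].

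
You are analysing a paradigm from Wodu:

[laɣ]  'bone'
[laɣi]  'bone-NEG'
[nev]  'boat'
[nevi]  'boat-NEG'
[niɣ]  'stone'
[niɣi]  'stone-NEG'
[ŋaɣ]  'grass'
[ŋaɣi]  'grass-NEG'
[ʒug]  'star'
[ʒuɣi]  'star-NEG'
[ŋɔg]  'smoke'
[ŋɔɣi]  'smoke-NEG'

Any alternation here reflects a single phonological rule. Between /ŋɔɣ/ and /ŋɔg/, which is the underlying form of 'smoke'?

/ŋɔg/

The stem for 'smoke' ends in [g] in [ŋɔg] but [ɣ] in [ŋɔɣi].
If /ɣ/ were underlying and a rule turned it into [g] in isolation, 'grass' would also alternate; but it has [ɣ] in both [ŋaɣ] and [ŋaɣi].
The alternation reflects intervocalic spirantization: voiced stops become fricatives between vowels. /g/ is underlying.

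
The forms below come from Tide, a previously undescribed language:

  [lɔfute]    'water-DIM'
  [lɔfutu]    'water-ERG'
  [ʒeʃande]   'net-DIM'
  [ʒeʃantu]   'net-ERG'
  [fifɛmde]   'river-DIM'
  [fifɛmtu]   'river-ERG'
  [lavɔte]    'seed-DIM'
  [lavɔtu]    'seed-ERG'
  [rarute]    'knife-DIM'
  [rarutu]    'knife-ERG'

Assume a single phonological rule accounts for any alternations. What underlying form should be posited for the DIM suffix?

The DIM morpheme has two allomorphs, [-de] and [-te].
The ERG suffix, which begins with [t], is invariant after every stem; so [t] is not altered by any rule here.
The DIM suffix is therefore /-de/ underlyingly, with post-vocalic devoicing: voiced stops become voiceless after a vowel.

/-de/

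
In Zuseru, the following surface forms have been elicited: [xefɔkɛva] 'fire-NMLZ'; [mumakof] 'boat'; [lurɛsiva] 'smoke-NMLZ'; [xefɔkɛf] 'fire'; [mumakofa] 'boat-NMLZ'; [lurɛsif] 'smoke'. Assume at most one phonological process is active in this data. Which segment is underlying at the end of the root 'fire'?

/v/

The stem for 'fire' ends in [f] in [xefɔkɛf] but [v] in [xefɔkɛva].
Compare 'boat', with invariant [f] in [mumakof] and [mumakofa]: an analysis with underlying /f/ and a rule producing [v] before the NMLZ suffix would wrongly predict alternation here too.
The underlying segment must be /v/; voiced obstruents become voiceless word-finally, yielding [f] there.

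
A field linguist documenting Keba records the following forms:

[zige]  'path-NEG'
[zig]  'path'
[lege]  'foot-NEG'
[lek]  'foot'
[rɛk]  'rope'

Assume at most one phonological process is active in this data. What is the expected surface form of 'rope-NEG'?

'foot' shows [g] ~ [k] at the end of the stem ([lege] vs [lek]).
But 'path' keeps [g] in both environments ([zige], [zig]), so there is no rule changing /g/ to [k] in isolation.
Therefore /k/ is basic and [g] is derived by intervocalic voicing (voiceless stops become voiced between vowels).
From [rɛk] the stem 'rope' is /rɛk/; between vowels this yields [rɛge].

[rɛge]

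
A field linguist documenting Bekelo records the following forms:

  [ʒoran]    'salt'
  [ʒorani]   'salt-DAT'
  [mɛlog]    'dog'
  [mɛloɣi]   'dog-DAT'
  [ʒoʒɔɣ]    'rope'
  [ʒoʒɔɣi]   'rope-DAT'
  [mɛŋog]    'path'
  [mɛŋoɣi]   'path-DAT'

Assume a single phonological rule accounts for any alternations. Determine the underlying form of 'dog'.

The stem for 'dog' ends in [g] in [mɛlog] but [ɣ] in [mɛloɣi].
Compare 'rope', with invariant [ɣ] in [ʒoʒɔɣ] and [ʒoʒɔɣi]: an analysis with underlying /ɣ/ and a rule producing [g] in isolation would wrongly predict alternation here too.
Therefore /g/ is basic and [ɣ] is derived by intervocalic spirantization (voiced stops become fricatives between vowels).

/mɛlog/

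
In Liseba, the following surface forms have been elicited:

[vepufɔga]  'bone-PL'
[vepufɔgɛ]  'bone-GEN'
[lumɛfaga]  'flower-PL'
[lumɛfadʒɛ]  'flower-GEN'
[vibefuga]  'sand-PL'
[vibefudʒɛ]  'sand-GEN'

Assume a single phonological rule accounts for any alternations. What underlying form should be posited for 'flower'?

'flower' shows [g] ~ [dʒ] at the end of the stem ([lumɛfaga] vs [lumɛfadʒɛ]).
Compare 'bone', with invariant [g] in [vepufɔga] and [vepufɔgɛ]: an analysis with underlying /g/ and a rule producing [dʒ] before the GEN suffix would wrongly predict alternation here too.
So /dʒ/ is underlying, and a rule of depalatalization — palato-alveolar /dʒ/ becomes [g] when no front vowel follows — gives [g].
Hence 'flower' is /lumɛfadʒ/ underlyingly.

/lumɛfadʒ/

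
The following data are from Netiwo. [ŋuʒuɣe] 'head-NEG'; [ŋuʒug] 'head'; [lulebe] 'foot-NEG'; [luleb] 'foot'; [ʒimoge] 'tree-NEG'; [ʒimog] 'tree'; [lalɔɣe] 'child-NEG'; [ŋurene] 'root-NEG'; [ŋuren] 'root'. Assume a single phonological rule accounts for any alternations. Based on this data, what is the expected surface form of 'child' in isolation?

The root 'head' surfaces as [ŋuʒuɣe] and [ŋuʒug], with a stem-final [ɣ] ~ [g] alternation.
The stem 'tree' ([ʒimoge], [ʒimog]) shows [g] unchanged in both environments, so [g] cannot be basic with [ɣ] derived before the NEG suffix.
So /ɣ/ is underlying, and a rule of word-final hardening — voiced fricatives become stops word-finally — gives [g].
From [lalɔɣe] the stem 'child' is /lalɔɣ/; word-finally this yields [lalɔg].

[lalɔg]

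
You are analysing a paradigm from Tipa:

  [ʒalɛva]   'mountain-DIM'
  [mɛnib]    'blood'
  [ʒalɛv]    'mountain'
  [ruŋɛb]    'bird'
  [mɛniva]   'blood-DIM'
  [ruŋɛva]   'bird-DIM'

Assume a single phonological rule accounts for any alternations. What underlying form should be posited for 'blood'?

/mɛnib/

The stem for 'blood' ends in [v] in [mɛniva] but [b] in [mɛnib].
But 'mountain' keeps [v] in both environments ([ʒalɛva], [ʒalɛv]), so there is no rule changing /v/ to [b] in isolation.
Therefore /b/ is basic and [v] is derived by intervocalic spirantization (voiced stops become fricatives between vowels).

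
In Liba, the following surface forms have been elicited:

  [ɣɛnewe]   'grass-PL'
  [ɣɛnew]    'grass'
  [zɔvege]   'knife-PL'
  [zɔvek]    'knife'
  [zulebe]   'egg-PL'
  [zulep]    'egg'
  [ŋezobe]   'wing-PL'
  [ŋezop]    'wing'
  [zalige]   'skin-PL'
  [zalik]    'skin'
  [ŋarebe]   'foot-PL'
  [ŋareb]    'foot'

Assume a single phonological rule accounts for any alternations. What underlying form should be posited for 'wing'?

/ŋezop/

'wing' shows [b] ~ [p] at the end of the stem ([ŋezobe] vs [ŋezop]).
If /b/ were underlying and a rule turned it into [p] in isolation, 'foot' would also alternate; but it has [b] in both [ŋarebe] and [ŋareb].
Therefore /p/ is basic and [b] is derived by intervocalic voicing (voiceless stops become voiced between vowels).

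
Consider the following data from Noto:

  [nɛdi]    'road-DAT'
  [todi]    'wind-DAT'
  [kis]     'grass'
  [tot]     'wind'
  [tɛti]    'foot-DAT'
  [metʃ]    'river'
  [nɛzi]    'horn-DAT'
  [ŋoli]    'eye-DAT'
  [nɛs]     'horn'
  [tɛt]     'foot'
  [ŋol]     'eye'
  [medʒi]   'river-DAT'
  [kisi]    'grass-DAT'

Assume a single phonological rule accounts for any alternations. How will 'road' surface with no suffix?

The root 'wind' surfaces as [todi] and [tot], with a stem-final [d] ~ [t] alternation.
The stem 'foot' ([tɛti], [tɛt]) shows [t] unchanged in both environments, so [t] cannot be basic with [d] derived before the DAT suffix.
So /d/ is underlying, and a rule of word-final obstruent devoicing — voiced obstruents become voiceless word-finally — gives [t].
The one attested form of 'road', [nɛdi], shows underlying /nɛd/. Applying the same rule word-finally gives [nɛt].

[nɛt]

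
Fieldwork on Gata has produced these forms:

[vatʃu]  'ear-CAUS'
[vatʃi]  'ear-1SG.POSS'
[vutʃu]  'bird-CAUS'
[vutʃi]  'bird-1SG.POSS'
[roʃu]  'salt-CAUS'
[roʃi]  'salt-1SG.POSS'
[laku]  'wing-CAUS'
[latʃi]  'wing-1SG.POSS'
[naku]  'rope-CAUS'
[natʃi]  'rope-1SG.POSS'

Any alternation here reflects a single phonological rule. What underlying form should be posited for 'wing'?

In [laku] and [latʃi] the final segment of 'wing' alternates: [k] ~ [tʃ].
Compare 'bird', with invariant [tʃ] in [vutʃu] and [vutʃi]: an analysis with underlying /tʃ/ and a rule producing [k] before the CAUS suffix would wrongly predict alternation here too.
The alternation reflects palatalization before a front vowel: /k/ becomes palato-alveolar [tʃ] before a front vowel. /k/ is underlying.
The underlying form of 'wing' is therefore /lak/.

/lak/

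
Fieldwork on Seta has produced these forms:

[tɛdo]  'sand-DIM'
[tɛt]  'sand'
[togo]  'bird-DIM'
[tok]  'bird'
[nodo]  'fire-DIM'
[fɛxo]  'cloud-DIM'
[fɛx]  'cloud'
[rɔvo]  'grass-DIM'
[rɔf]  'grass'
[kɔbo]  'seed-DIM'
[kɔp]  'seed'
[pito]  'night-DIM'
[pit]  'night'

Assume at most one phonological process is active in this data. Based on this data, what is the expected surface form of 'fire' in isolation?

The root 'sand' surfaces as [tɛdo] and [tɛt], with a stem-final [d] ~ [t] alternation.
Compare 'night', with invariant [t] in [pito] and [pit]: an analysis with underlying /t/ and a rule producing [d] before the DIM suffix would wrongly predict alternation here too.
Therefore /d/ is basic and [t] is derived by word-final obstruent devoicing (voiced obstruents become voiceless word-finally).
The one attested form of 'fire', [nodo], shows underlying /nod/. Applying the same rule word-finally gives [not].

[not]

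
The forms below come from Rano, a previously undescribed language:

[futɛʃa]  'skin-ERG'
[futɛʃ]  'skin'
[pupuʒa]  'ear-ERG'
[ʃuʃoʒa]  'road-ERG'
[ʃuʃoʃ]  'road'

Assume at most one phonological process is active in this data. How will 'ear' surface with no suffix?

'road' shows [ʒ] ~ [ʃ] at the end of the stem ([ʃuʃoʒa] vs [ʃuʃoʃ]).
The stem 'skin' ([futɛʃa], [futɛʃ]) shows [ʃ] unchanged in both environments, so [ʃ] cannot be basic with [ʒ] derived before the ERG suffix.
The underlying segment must be /ʒ/; voiced obstruents become voiceless word-finally, yielding [ʃ] there.
The one attested form of 'ear', [pupuʒa], shows underlying /pupuʒ/. Applying the same rule word-finally gives [pupuʃ].

[pupuʃ]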